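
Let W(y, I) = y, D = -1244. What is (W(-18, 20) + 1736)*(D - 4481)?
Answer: -9835550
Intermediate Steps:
(W(-18, 20) + 1736)*(D - 4481) = (-18 + 1736)*(-1244 - 4481) = 1718*(-5725) = -9835550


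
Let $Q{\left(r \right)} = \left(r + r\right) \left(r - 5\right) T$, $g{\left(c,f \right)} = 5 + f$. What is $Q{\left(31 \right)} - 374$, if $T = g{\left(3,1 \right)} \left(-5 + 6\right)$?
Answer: $9298$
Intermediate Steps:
$T = 6$ ($T = \left(5 + 1\right) \left(-5 + 6\right) = 6 \cdot 1 = 6$)
$Q{\left(r \right)} = 12 r \left(-5 + r\right)$ ($Q{\left(r \right)} = \left(r + r\right) \left(r - 5\right) 6 = 2 r \left(-5 + r\right) 6 = 12 r \left(-5 + r\right)$)
$Q{\left(31 \right)} - 374 = 12 \cdot 31 \left(-5 + 31\right) - 374 = 12 \cdot 31 \cdot 26 - 374 = 9672 - 374 = 9298$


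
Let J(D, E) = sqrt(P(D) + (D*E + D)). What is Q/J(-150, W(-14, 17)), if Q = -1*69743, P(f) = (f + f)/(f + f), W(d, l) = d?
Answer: -69743*sqrt(1951)/1951 ≈ -1579.0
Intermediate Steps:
P(f) = 1 (P(f) = (2*f)/((2*f)) = (2*f)*(1/(2*f)) = 1)
Q = -69743
J(D, E) = sqrt(1 + D + D*E) (J(D, E) = sqrt(1 + (D*E + D)) = sqrt(1 + (D + D*E)) = sqrt(1 + D + D*E))
Q/J(-150, W(-14, 17)) = -69743/sqrt(1 - 150 - 150*(-14)) = -69743/sqrt(1 - 150 + 2100) = -69743*sqrt(1951)/1951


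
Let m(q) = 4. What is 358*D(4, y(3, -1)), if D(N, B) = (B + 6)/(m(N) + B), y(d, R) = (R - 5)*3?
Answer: 2148/7 ≈ 306.86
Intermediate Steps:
y(d, R) = -15 + 3*R (y(d, R) = (-5 + R)*3 = -15 + 3*R)
D(N, B) = (6 + B)/(4 + B) (D(N, B) = (B + 6)/(4 + B) = (6 + B)/(4 + B))
358*D(4, y(3, -1)) = 358*((6 + (-15 + 3*(-1)))/(4 + (-15 + 3*(-1)))) = 358*((6 + (-15 - 3))/(4 + (-15 - 3))) = 358*((6 - 18)/(4 - 18)) = 358*(-12/(-14)) = 358*(-1/14*(-12)) = 358*(6/7) = 2148/7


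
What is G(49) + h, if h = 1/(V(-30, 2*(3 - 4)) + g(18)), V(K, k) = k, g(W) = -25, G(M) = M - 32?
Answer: 458/27 ≈ 16.963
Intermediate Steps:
G(M) = -32 + M
h = -1/27 (h = 1/(2*(3 - 4) - 25) = 1/(2*(-1) - 25) = 1/(-2 - 25) = 1/(-27) = -1/27 ≈ -0.037037)
G(49) + h = (-32 + 49) - 1/27 = 17 - 1/27 = 458/27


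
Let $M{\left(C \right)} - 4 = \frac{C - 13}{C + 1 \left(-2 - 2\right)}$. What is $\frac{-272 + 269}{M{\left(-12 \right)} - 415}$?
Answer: $\frac{48}{6551} \approx 0.0073271$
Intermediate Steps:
$M{\left(C \right)} = 4 + \frac{-13 + C}{-4 + C}$ ($M{\left(C \right)} = 4 + \frac{C - 13}{C + 1 \left(-2 - 2\right)} = 4 + \frac{-13 + C}{C + 1 \left(-4\right)} = 4 + \frac{-13 + C}{C - 4} = 4 + \frac{-13 + C}{-4 + C}$)
$\frac{-272 + 269}{M{\left(-12 \right)} - 415} = \frac{-272 + 269}{\frac{-29 + 5 \left(-12\right)}{-4 - 12} - 415} = - \frac{3}{\frac{-29 - 60}{-16} - 415} = - \frac{3}{\left(- \frac{1}{16}\right) \left(-89\right) - 415} = - \frac{3}{\frac{89}{16} - 415} = - \frac{3}{- \frac{6551}{16}} = \left(-3\right) \left(- \frac{16}{6551}\right) = \frac{48}{6551}$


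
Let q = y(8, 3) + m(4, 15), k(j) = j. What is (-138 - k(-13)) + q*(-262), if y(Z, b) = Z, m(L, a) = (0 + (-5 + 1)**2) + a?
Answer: -10343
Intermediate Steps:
m(L, a) = 16 + a (m(L, a) = (0 + (-4)**2) + a = (0 + 16) + a = 16 + a)
q = 39 (q = 8 + (16 + 15) = 8 + 31 = 39)
(-138 - k(-13)) + q*(-262) = (-138 - 1*(-13)) + 39*(-262) = (-138 + 13) - 10218 = -125 - 10218 = -10343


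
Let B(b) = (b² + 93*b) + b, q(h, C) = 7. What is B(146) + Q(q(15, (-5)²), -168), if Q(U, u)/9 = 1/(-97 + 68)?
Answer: 1016151/29 ≈ 35040.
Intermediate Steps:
B(b) = b² + 94*b
Q(U, u) = -9/29 (Q(U, u) = 9/(-97 + 68) = 9/(-29) = 9*(-1/29) = -9/29)
B(146) + Q(q(15, (-5)²), -168) = 146*(94 + 146) - 9/29 = 146*240 - 9/29 = 35040 - 9/29 = 1016151/29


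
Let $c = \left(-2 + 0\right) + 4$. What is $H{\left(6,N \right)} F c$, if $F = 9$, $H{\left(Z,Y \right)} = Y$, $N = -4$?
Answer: $-72$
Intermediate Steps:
$c = 2$ ($c = -2 + 4 = 2$)
$H{\left(6,N \right)} F c = \left(-4\right) 9 \cdot 2 = \left(-36\right) 2 = -72$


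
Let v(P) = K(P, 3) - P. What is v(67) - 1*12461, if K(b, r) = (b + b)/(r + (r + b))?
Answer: -914410/73 ≈ -12526.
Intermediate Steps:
K(b, r) = 2*b/(b + 2*r) (K(b, r) = (2*b)/(r + (b + r)) = (2*b)/(b + 2*r) = 2*b/(b + 2*r))
v(P) = -P + 2*P/(6 + P) (v(P) = 2*P/(P + 2*3) - P = 2*P/(P + 6) - P = 2*P/(6 + P) - P = -P + 2*P/(6 + P))
v(67) - 1*12461 = 67*(-4 - 1*67)/(6 + 67) - 1*12461 = 67*(-4 - 67)/73 - 12461 = 67*(1/73)*(-71) - 12461 = -4757/73 - 12461 = -914410/73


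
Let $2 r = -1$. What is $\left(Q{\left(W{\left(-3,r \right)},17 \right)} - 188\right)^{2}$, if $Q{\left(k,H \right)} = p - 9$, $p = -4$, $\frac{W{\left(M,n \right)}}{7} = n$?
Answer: $40401$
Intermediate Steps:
$r = - \frac{1}{2}$ ($r = \frac{1}{2} \left(-1\right) = - \frac{1}{2} \approx -0.5$)
$W{\left(M,n \right)} = 7 n$
$Q{\left(k,H \right)} = -13$ ($Q{\left(k,H \right)} = -4 - 9 = -13$)
$\left(Q{\left(W{\left(-3,r \right)},17 \right)} - 188\right)^{2} = \left(-13 - 188\right)^{2} = \left(-201\right)^{2} = 40401$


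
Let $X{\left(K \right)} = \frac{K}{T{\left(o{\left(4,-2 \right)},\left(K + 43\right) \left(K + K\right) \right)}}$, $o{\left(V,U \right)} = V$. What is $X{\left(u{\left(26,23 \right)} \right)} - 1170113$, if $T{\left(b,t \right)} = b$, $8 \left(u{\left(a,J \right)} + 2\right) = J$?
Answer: $- \frac{37443609}{32} \approx -1.1701 \cdot 10^{6}$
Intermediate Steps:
$u{\left(a,J \right)} = -2 + \frac{J}{8}$
$X{\left(K \right)} = \frac{K}{4}$
$X{\left(u{\left(26,23 \right)} \right)} - 1170113 = \frac{-2 + \frac{1}{8} \cdot 23}{4} - 1170113 = \frac{-2 + \frac{23}{8}}{4} - 1170113 = \frac{1}{4} \cdot \frac{7}{8} - 1170113 = \frac{7}{32} - 1170113 = - \frac{37443609}{32}$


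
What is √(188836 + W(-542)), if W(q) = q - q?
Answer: 2*√47209 ≈ 434.55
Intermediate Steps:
W(q) = 0
√(188836 + W(-542)) = √(188836 + 0) = √188836 = 2*√47209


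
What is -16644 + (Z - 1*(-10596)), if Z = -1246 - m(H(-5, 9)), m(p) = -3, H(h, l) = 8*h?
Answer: -7291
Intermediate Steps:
Z = -1243 (Z = -1246 - 1*(-3) = -1246 + 3 = -1243)
-16644 + (Z - 1*(-10596)) = -16644 + (-1243 - 1*(-10596)) = -16644 + (-1243 + 10596) = -16644 + 9353 = -7291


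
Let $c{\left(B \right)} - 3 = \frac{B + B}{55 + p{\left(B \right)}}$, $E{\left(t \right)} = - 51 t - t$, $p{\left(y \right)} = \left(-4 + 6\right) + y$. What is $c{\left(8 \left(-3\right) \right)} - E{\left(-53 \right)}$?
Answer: $- \frac{30299}{11} \approx -2754.5$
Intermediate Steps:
$p{\left(y \right)} = 2 + y$
$E{\left(t \right)} = - 52 t$
$c{\left(B \right)} = 3 + \frac{2 B}{57 + B}$ ($c{\left(B \right)} = 3 + \frac{B + B}{55 + \left(2 + B\right)} = 3 + \frac{2 B}{57 + B}$)
$c{\left(8 \left(-3\right) \right)} - E{\left(-53 \right)} = \frac{171 + 5 \cdot 8 \left(-3\right)}{57 + 8 \left(-3\right)} - \left(-52\right) \left(-53\right) = \frac{171 + 5 \left(-24\right)}{57 - 24} - 2756 = \frac{171 - 120}{33} - 2756 = \frac{1}{33} \cdot 51 - 2756 = \frac{17}{11} - 2756 = - \frac{30299}{11}$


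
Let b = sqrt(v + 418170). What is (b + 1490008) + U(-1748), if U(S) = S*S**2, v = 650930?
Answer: -5339530984 + 10*sqrt(10691) ≈ -5.3395e+9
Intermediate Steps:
b = 10*sqrt(10691) (b = sqrt(650930 + 418170) = sqrt(1069100) = 10*sqrt(10691) ≈ 1034.0)
U(S) = S**3
(b + 1490008) + U(-1748) = (10*sqrt(10691) + 1490008) + (-1748)**3 = (1490008 + 10*sqrt(10691)) - 5341020992 = -5339530984 + 10*sqrt(10691)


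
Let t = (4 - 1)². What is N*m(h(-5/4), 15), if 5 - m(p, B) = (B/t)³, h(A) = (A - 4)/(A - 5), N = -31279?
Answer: -312790/27 ≈ -11585.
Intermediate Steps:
t = 9 (t = 3² = 9)
h(A) = (-4 + A)/(-5 + A)
m(p, B) = 5 - B³/729 (m(p, B) = 5 - (B/9)³ = 5 - B³/729)
N*m(h(-5/4), 15) = -31279*(5 - 1/729*15³) = -31279*(5 - 1/729*3375) = -31279*(5 - 125/27) = -31279*10/27 = -312790/27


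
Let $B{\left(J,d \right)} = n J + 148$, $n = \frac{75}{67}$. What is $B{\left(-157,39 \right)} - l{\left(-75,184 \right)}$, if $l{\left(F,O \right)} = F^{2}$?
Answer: $- \frac{378734}{67} \approx -5652.8$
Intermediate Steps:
$n = \frac{75}{67}$ ($n = 75 \cdot \frac{1}{67} = \frac{75}{67} \approx 1.1194$)
$B{\left(J,d \right)} = 148 + \frac{75 J}{67}$ ($B{\left(J,d \right)} = \frac{75 J}{67} + 148 = 148 + \frac{75 J}{67}$)
$B{\left(-157,39 \right)} - l{\left(-75,184 \right)} = \left(148 + \frac{75}{67} \left(-157\right)\right) - \left(-75\right)^{2} = \left(148 - \frac{11775}{67}\right) - 5625 = - \frac{1859}{67} - 5625 = - \frac{378734}{67}$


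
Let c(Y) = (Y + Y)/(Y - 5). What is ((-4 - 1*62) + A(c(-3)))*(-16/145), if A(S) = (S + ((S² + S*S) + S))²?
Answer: 3783/580 ≈ 6.5224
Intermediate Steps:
c(Y) = 2*Y/(-5 + Y) (c(Y) = (2*Y)/(-5 + Y) = 2*Y/(-5 + Y))
A(S) = (2*S + 2*S²)² (A(S) = (S + ((S² + S²) + S))² = (S + (2*S² + S))² = (S + (S + 2*S²))² = (2*S + 2*S²)²)
((-4 - 1*62) + A(c(-3)))*(-16/145) = ((-4 - 1*62) + 4*(2*(-3)/(-5 - 3))²*(1 + 2*(-3)/(-5 - 3))²)*(-16/145) = ((-4 - 62) + 4*(2*(-3)/(-8))²*(1 + 2*(-3)/(-8))²)*(-16*1/145) = (-66 + 4*(2*(-3)*(-⅛))²*(1 + 2*(-3)*(-⅛))²)*(-16/145) = (-66 + 4*(¾)²*(1 + ¾)²)*(-16/145) = (-66 + 4*(9/16)*(7/4)²)*(-16/145) = (-66 + 4*(9/16)*(49/16))*(-16/145) = (-66 + 441/64)*(-16/145) = -3783/64*(-16/145) = 3783/580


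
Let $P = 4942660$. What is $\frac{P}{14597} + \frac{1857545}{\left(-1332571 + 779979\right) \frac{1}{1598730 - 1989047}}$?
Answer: $\frac{10586014499968425}{8066185424} \approx 1.3124 \cdot 10^{6}$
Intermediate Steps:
$\frac{P}{14597} + \frac{1857545}{\left(-1332571 + 779979\right) \frac{1}{1598730 - 1989047}} = \frac{4942660}{14597} + \frac{1857545}{\left(-1332571 + 779979\right) \frac{1}{1598730 - 1989047}} = 4942660 \cdot \frac{1}{14597} + \frac{1857545}{\left(-552592\right) \frac{1}{-390317}} = \frac{4942660}{14597} + \frac{1857545}{\left(-552592\right) \left(- \frac{1}{390317}\right)} = \frac{4942660}{14597} + \frac{1857545}{\frac{552592}{390317}} = \frac{4942660}{14597} + 1857545 \cdot \frac{390317}{552592} = \frac{4942660}{14597} + \frac{725031391765}{552592} = \frac{10586014499968425}{8066185424}$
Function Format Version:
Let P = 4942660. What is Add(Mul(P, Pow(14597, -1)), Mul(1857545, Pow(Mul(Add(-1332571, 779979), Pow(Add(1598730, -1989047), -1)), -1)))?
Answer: Rational(10586014499968425, 8066185424) ≈ 1.3124e+6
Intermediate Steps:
Add(Mul(P, Pow(14597, -1)), Mul(1857545, Pow(Mul(Add(-1332571, 779979), Pow(Add(1598730, -1989047), -1)), -1))) = Add(Mul(4942660, Pow(14597, -1)), Mul(1857545, Pow(Mul(Add(-1332571, 779979), Pow(Add(1598730, -1989047), -1)), -1))) = Add(Mul(4942660, Rational(1, 14597)), Mul(1857545, Pow(Mul(-552592, Pow(-390317, -1)), -1))) = Add(Rational(4942660, 14597), Mul(1857545, Pow(Mul(-552592, Rational(-1, 390317)), -1))) = Add(Rational(4942660, 14597), Mul(1857545, Pow(Rational(552592, 390317), -1))) = Add(Rational(4942660, 14597), Mul(1857545, Rational(390317, 552592))) = Add(Rational(4942660, 14597), Rational(725031391765, 552592)) = Rational(10586014499968425, 8066185424)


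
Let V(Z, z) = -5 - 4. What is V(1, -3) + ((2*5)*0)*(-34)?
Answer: -9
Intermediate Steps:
V(Z, z) = -9
V(1, -3) + ((2*5)*0)*(-34) = -9 + ((2*5)*0)*(-34) = -9 + (10*0)*(-34) = -9 + 0*(-34) = -9 + 0 = -9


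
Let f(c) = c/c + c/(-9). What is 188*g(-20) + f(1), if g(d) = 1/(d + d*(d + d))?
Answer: 661/585 ≈ 1.1299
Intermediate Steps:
f(c) = 1 - c/9 (f(c) = 1 + c*(-1/9) = 1 - c/9)
g(d) = 1/(d + 2*d**2) (g(d) = 1/(d + d*(2*d)) = 1/(d + 2*d**2))
188*g(-20) + f(1) = 188*(1/((-20)*(1 + 2*(-20)))) + (1 - 1/9*1) = 188*(-1/(20*(1 - 40))) + (1 - 1/9) = 188*(-1/20/(-39)) + 8/9 = 188*(-1/20*(-1/39)) + 8/9 = 188*(1/780) + 8/9 = 47/195 + 8/9 = 661/585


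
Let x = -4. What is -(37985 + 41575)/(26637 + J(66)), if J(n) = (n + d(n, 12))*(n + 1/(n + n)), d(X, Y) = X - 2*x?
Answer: -328185/147997 ≈ -2.2175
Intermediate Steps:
d(X, Y) = 8 + X (d(X, Y) = X - 2*(-4) = X + 8 = 8 + X)
J(n) = (8 + 2*n)*(n + 1/(2*n)) (J(n) = (n + (8 + n))*(n + 1/(n + n)) = (8 + 2*n)*(n + 1/(2*n)))
-(37985 + 41575)/(26637 + J(66)) = -(37985 + 41575)/(26637 + (1 + 2*66² + 4/66 + 8*66)) = -79560/(26637 + (1 + 2*4356 + 4*(1/66) + 528)) = -79560/(26637 + (1 + 8712 + 2/33 + 528)) = -79560/(26637 + 304955/33) = -79560/1183976/33 = -79560*33/1183976 = -1*328185/147997 = -328185/147997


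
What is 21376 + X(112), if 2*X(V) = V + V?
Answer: 21488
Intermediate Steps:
X(V) = V (X(V) = (V + V)/2 = (2*V)/2 = V)
21376 + X(112) = 21376 + 112 = 21488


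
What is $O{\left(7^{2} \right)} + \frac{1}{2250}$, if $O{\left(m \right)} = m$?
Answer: $\frac{110251}{2250} \approx 49.0$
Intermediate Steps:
$O{\left(7^{2} \right)} + \frac{1}{2250} = 7^{2} + \frac{1}{2250} = 49 + \frac{1}{2250} = \frac{110251}{2250}$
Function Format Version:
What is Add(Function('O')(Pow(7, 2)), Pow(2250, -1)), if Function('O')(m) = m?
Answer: Rational(110251, 2250) ≈ 49.000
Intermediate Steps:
Add(Function('O')(Pow(7, 2)), Pow(2250, -1)) = Add(Pow(7, 2), Pow(2250, -1)) = Add(49, Rational(1, 2250)) = Rational(110251, 2250)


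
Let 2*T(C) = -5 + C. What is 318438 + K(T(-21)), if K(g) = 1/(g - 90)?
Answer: 32799113/103 ≈ 3.1844e+5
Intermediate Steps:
T(C) = -5/2 + C/2 (T(C) = (-5 + C)/2 = -5/2 + C/2)
K(g) = 1/(-90 + g)
318438 + K(T(-21)) = 318438 + 1/(-90 + (-5/2 + (½)*(-21))) = 318438 + 1/(-90 + (-5/2 - 21/2)) = 318438 + 1/(-90 - 13) = 318438 + 1/(-103) = 318438 - 1/103 = 32799113/103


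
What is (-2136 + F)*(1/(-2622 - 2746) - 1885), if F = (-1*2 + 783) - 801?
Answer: 495815369/122 ≈ 4.0641e+6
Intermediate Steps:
F = -20 (F = (-2 + 783) - 801 = 781 - 801 = -20)
(-2136 + F)*(1/(-2622 - 2746) - 1885) = (-2136 - 20)*(1/(-2622 - 2746) - 1885) = -2156*(1/(-5368) - 1885) = -2156*(-1/5368 - 1885) = -2156*(-10118681/5368) = 495815369/122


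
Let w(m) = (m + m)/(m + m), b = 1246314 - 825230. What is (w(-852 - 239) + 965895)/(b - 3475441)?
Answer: -965896/3054357 ≈ -0.31624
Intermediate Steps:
b = 421084
w(m) = 1 (w(m) = (2*m)/((2*m)) = (2*m)*(1/(2*m)) = 1)
(w(-852 - 239) + 965895)/(b - 3475441) = (1 + 965895)/(421084 - 3475441) = 965896/(-3054357) = 965896*(-1/3054357) = -965896/3054357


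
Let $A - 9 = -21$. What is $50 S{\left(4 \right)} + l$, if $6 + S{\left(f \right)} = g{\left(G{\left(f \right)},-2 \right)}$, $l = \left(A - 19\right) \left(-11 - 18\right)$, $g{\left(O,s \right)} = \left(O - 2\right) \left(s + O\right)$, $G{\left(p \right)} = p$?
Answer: $799$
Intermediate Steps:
$A = -12$ ($A = 9 - 21 = -12$)
$g{\left(O,s \right)} = \left(-2 + O\right) \left(O + s\right)$
$l = 899$ ($l = \left(-12 - 19\right) \left(-11 - 18\right) = \left(-31\right) \left(-29\right) = 899$)
$S{\left(f \right)} = -2 + f^{2} - 4 f$ ($S{\left(f \right)} = -6 + \left(f^{2} - 2 f - -4 + f \left(-2\right)\right) = -6 + \left(f^{2} - 2 f + 4 - 2 f\right) = -6 + \left(4 + f^{2} - 4 f\right) = -2 + f^{2} - 4 f$)
$50 S{\left(4 \right)} + l = 50 \left(-2 + 4^{2} - 16\right) + 899 = 50 \left(-2 + 16 - 16\right) + 899 = 50 \left(-2\right) + 899 = -100 + 899 = 799$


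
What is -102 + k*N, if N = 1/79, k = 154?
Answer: -7904/79 ≈ -100.05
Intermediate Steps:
N = 1/79 ≈ 0.012658
-102 + k*N = -102 + 154*(1/79) = -102 + 154/79 = -7904/79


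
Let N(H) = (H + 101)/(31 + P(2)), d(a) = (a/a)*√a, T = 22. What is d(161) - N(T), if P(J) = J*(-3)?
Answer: -123/25 + √161 ≈ 7.7686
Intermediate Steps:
P(J) = -3*J
d(a) = √a (d(a) = 1*√a = √a)
N(H) = 101/25 + H/25 (N(H) = (H + 101)/(31 - 3*2) = (101 + H)/(31 - 6) = (101 + H)/25 = (101 + H)*(1/25) = 101/25 + H/25)
d(161) - N(T) = √161 - (101/25 + (1/25)*22) = √161 - (101/25 + 22/25) = √161 - 1*123/25 = √161 - 123/25 = -123/25 + √161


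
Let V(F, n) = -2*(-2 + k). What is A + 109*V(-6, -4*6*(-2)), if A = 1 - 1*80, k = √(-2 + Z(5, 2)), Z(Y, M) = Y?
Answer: 357 - 218*√3 ≈ -20.587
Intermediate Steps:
k = √3 (k = √(-2 + 5) = √3 ≈ 1.7320)
V(F, n) = 4 - 2*√3 (V(F, n) = -2*(-2 + √3) = 4 - 2*√3)
A = -79 (A = 1 - 80 = -79)
A + 109*V(-6, -4*6*(-2)) = -79 + 109*(4 - 2*√3) = -79 + (436 - 218*√3) = 357 - 218*√3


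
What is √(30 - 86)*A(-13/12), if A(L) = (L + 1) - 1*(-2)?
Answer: 23*I*√14/6 ≈ 14.343*I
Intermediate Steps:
A(L) = 3 + L (A(L) = (1 + L) + 2 = 3 + L)
√(30 - 86)*A(-13/12) = √(30 - 86)*(3 - 13/12) = √(-56)*(3 - 13*1/12) = (2*I*√14)*(3 - 13/12) = (2*I*√14)*(23/12) = 23*I*√14/6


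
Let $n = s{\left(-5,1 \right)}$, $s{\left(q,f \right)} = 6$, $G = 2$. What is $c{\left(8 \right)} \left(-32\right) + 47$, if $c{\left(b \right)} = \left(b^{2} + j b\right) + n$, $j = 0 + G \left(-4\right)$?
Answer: $-145$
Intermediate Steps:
$n = 6$
$j = -8$ ($j = 0 + 2 \left(-4\right) = 0 - 8 = -8$)
$c{\left(b \right)} = 6 + b^{2} - 8 b$ ($c{\left(b \right)} = \left(b^{2} - 8 b\right) + 6 = 6 + b^{2} - 8 b$)
$c{\left(8 \right)} \left(-32\right) + 47 = \left(6 + 8^{2} - 64\right) \left(-32\right) + 47 = \left(6 + 64 - 64\right) \left(-32\right) + 47 = 6 \left(-32\right) + 47 = -192 + 47 = -145$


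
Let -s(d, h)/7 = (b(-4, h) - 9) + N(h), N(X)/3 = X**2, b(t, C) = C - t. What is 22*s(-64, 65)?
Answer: -1961190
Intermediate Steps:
N(X) = 3*X**2
s(d, h) = 35 - 21*h**2 - 7*h (s(d, h) = -7*(((h - 1*(-4)) - 9) + 3*h**2) = -7*(((h + 4) - 9) + 3*h**2) = -7*(((4 + h) - 9) + 3*h**2) = -7*((-5 + h) + 3*h**2) = -7*(-5 + h + 3*h**2) = 35 - 21*h**2 - 7*h)
22*s(-64, 65) = 22*(35 - 21*65**2 - 7*65) = 22*(35 - 21*4225 - 455) = 22*(35 - 88725 - 455) = 22*(-89145) = -1961190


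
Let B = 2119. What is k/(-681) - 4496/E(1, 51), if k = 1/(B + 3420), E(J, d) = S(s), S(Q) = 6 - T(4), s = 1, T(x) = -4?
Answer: -8479588637/18860295 ≈ -449.60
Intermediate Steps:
S(Q) = 10 (S(Q) = 6 - 1*(-4) = 6 + 4 = 10)
E(J, d) = 10
k = 1/5539 (k = 1/(2119 + 3420) = 1/5539 ≈ 0.00018054)
k/(-681) - 4496/E(1, 51) = (1/5539)/(-681) - 4496/10 = (1/5539)*(-1/681) - 4496*1/10 = -1/3772059 - 2248/5 = -8479588637/18860295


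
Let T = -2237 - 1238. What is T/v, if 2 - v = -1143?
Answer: -695/229 ≈ -3.0349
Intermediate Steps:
T = -3475
v = 1145 (v = 2 - 1*(-1143) = 2 + 1143 = 1145)
T/v = -3475/1145 = -3475*1/1145 = -695/229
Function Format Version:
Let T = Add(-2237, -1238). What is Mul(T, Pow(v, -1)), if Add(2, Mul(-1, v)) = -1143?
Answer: Rational(-695, 229) ≈ -3.0349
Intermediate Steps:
T = -3475
v = 1145 (v = Add(2, Mul(-1, -1143)) = Add(2, 1143) = 1145)
Mul(T, Pow(v, -1)) = Mul(-3475, Pow(1145, -1)) = Mul(-3475, Rational(1, 1145)) = Rational(-695, 229)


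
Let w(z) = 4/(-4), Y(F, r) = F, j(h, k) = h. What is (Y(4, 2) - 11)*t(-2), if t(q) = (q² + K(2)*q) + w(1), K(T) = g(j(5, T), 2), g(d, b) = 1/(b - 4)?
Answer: -28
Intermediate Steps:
w(z) = -1 (w(z) = 4*(-¼) = -1)
g(d, b) = 1/(-4 + b)
K(T) = -½ (K(T) = 1/(-4 + 2) = 1/(-2) = -½)
t(q) = -1 + q² - q/2 (t(q) = (q² - q/2) - 1 = -1 + q² - q/2)
(Y(4, 2) - 11)*t(-2) = (4 - 11)*(-1 + (-2)² - ½*(-2)) = -7*(-1 + 4 + 1) = -7*4 = -28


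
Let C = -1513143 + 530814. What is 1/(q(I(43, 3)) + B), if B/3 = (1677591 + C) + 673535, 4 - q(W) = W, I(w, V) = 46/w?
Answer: 43/176574939 ≈ 2.4352e-7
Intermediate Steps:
C = -982329
q(W) = 4 - W
B = 4106391 (B = 3*((1677591 - 982329) + 673535) = 3*(695262 + 673535) = 3*1368797 = 4106391)
1/(q(I(43, 3)) + B) = 1/((4 - 46/43) + 4106391) = 1/(126/43 + 4106391) = 1/(176574939/43) = 43/176574939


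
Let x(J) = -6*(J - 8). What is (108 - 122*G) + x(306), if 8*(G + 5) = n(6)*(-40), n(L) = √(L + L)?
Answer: -1070 + 1220*√3 ≈ 1043.1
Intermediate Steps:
n(L) = √2*√L (n(L) = √(2*L) = √2*√L)
x(J) = 48 - 6*J (x(J) = -6*(-8 + J) = 48 - 6*J)
G = -5 - 10*√3 (G = -5 + ((√2*√6)*(-40))/8 = -5 + ((2*√3)*(-40))/8 = -5 + (-80*√3)/8 = -5 - 10*√3 ≈ -22.320)
(108 - 122*G) + x(306) = (108 - 122*(-5 - 10*√3)) + (48 - 6*306) = (108 + (610 + 1220*√3)) + (48 - 1836) = (718 + 1220*√3) - 1788 = -1070 + 1220*√3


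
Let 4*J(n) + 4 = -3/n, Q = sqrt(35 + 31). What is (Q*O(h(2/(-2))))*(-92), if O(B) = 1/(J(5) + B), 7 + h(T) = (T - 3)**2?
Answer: -1840*sqrt(66)/157 ≈ -95.212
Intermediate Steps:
Q = sqrt(66) ≈ 8.1240
J(n) = -1 - 3/(4*n) (J(n) = -1 + (-3/n)/4 = -1 - 3/(4*n))
h(T) = -7 + (-3 + T)**2 (h(T) = -7 + (T - 3)**2 = -7 + (-3 + T)**2)
O(B) = 1/(-23/20 + B) (O(B) = 1/((-3/4 - 1*5)/5 + B) = 1/((-3/4 - 5)/5 + B) = 1/((1/5)*(-23/4) + B) = 1/(-23/20 + B))
(Q*O(h(2/(-2))))*(-92) = (sqrt(66)*(20/(-23 + 20*(-7 + (-3 + 2/(-2))**2))))*(-92) = (sqrt(66)*(20/(-23 + 20*(-7 + (-3 + 2*(-1/2))**2))))*(-92) = (sqrt(66)*(20/(-23 + 20*(-7 + (-3 - 1)**2))))*(-92) = (sqrt(66)*(20/(-23 + 20*(-7 + (-4)**2))))*(-92) = (sqrt(66)*(20/(-23 + 20*(-7 + 16))))*(-92) = (sqrt(66)*(20/(-23 + 20*9)))*(-92) = (sqrt(66)*(20/(-23 + 180)))*(-92) = (sqrt(66)*(20/157))*(-92) = (20*sqrt(66)/157)*(-92) = -1840*sqrt(66)/157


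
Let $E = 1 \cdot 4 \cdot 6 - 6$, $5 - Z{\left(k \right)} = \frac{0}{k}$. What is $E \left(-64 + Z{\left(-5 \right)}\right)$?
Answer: $-1062$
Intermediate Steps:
$Z{\left(k \right)} = 5$ ($Z{\left(k \right)} = 5 - \frac{0}{k} = 5 - 0 = 5 + 0 = 5$)
$E = 18$ ($E = 1 \cdot 24 - 6 = 24 - 6 = 18$)
$E \left(-64 + Z{\left(-5 \right)}\right) = 18 \left(-64 + 5\right) = 18 \left(-59\right) = -1062$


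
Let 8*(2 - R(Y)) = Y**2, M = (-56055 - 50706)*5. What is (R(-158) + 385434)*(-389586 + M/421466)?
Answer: -125550717980605911/842932 ≈ -1.4895e+11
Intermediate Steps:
M = -533805 (M = -106761*5 = -533805)
R(Y) = 2 - Y**2/8
(R(-158) + 385434)*(-389586 + M/421466) = ((2 - 1/8*(-158)**2) + 385434)*(-389586 - 533805/421466) = ((2 - 1/8*24964) + 385434)*(-389586 - 533805*1/421466) = ((2 - 6241/2) + 385434)*(-389586 - 533805/421466) = (-6237/2 + 385434)*(-164197786881/421466) = (764631/2)*(-164197786881/421466) = -125550717980605911/842932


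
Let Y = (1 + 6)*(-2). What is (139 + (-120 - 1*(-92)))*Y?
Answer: -1554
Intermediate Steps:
Y = -14 (Y = 7*(-2) = -14)
(139 + (-120 - 1*(-92)))*Y = (139 + (-120 - 1*(-92)))*(-14) = (139 + (-120 + 92))*(-14) = (139 - 28)*(-14) = 111*(-14) = -1554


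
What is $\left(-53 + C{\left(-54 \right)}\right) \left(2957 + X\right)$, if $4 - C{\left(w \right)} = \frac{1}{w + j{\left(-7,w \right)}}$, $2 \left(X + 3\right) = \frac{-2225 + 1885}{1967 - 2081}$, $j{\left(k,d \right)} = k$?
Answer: $- \frac{167789148}{1159} \approx -1.4477 \cdot 10^{5}$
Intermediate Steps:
$X = - \frac{86}{57}$ ($X = -3 + \frac{\left(-2225 + 1885\right) \frac{1}{1967 - 2081}}{2} = -3 + \frac{\left(-340\right) \frac{1}{-114}}{2} = -3 + \frac{\left(-340\right) \left(- \frac{1}{114}\right)}{2} = -3 + \frac{1}{2} \cdot \frac{170}{57} = -3 + \frac{85}{57} = - \frac{86}{57} \approx -1.5088$)
$C{\left(w \right)} = 4 - \frac{1}{-7 + w}$ ($C{\left(w \right)} = 4 - \frac{1}{w - 7} = 4 - \frac{1}{-7 + w}$)
$\left(-53 + C{\left(-54 \right)}\right) \left(2957 + X\right) = \left(-53 + \frac{-29 + 4 \left(-54\right)}{-7 - 54}\right) \left(2957 - \frac{86}{57}\right) = \left(-53 + \frac{-29 - 216}{-61}\right) \frac{168463}{57} = \left(-53 - - \frac{245}{61}\right) \frac{168463}{57} = \left(-53 + \frac{245}{61}\right) \frac{168463}{57} = \left(- \frac{2988}{61}\right) \frac{168463}{57} = - \frac{167789148}{1159}$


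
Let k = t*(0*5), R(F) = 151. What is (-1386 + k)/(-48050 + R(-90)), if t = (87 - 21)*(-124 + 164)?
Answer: 1386/47899 ≈ 0.028936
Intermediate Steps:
t = 2640 (t = 66*40 = 2640)
k = 0 (k = 2640*(0*5) = 2640*0 = 0)
(-1386 + k)/(-48050 + R(-90)) = (-1386 + 0)/(-48050 + 151) = -1386/(-47899) = -1386*(-1/47899) = 1386/47899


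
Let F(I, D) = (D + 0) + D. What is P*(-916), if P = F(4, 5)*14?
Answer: -128240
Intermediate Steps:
F(I, D) = 2*D (F(I, D) = D + D = 2*D)
P = 140 (P = (2*5)*14 = 10*14 = 140)
P*(-916) = 140*(-916) = -128240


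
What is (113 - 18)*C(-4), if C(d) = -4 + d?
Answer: -760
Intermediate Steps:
(113 - 18)*C(-4) = (113 - 18)*(-4 - 4) = 95*(-8) = -760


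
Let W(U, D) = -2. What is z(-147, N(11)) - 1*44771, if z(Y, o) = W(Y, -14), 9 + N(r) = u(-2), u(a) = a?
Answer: -44773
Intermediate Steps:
N(r) = -11 (N(r) = -9 - 2 = -11)
z(Y, o) = -2
z(-147, N(11)) - 1*44771 = -2 - 1*44771 = -2 - 44771 = -44773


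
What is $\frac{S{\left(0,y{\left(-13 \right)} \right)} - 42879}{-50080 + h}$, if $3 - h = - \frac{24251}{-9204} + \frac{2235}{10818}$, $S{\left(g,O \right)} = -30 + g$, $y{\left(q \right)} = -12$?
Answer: $\frac{79118532012}{92340617063} \approx 0.85681$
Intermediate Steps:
$h = \frac{292377}{1843868}$ ($h = 3 - \left(- \frac{24251}{-9204} + \frac{2235}{10818}\right) = 3 - \left(\left(-24251\right) \left(- \frac{1}{9204}\right) + 2235 \cdot \frac{1}{10818}\right) = 3 - \left(\frac{24251}{9204} + \frac{745}{3606}\right) = 3 - \frac{5239227}{1843868} = \frac{292377}{1843868} \approx 0.15857$)
$\frac{S{\left(0,y{\left(-13 \right)} \right)} - 42879}{-50080 + h} = \frac{\left(-30 + 0\right) - 42879}{-50080 + \frac{292377}{1843868}} = \frac{-30 - 42879}{- \frac{92340617063}{1843868}} = \left(-42909\right) \left(- \frac{1843868}{92340617063}\right) = \frac{79118532012}{92340617063}$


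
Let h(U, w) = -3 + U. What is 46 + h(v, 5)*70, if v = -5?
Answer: -514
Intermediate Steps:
46 + h(v, 5)*70 = 46 + (-3 - 5)*70 = 46 - 8*70 = 46 - 560 = -514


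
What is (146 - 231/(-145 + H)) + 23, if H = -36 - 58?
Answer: 40622/239 ≈ 169.97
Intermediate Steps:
H = -94
(146 - 231/(-145 + H)) + 23 = (146 - 231/(-145 - 94)) + 23 = (146 - 231/(-239)) + 23 = (146 - 231*(-1/239)) + 23 = (146 + 231/239) + 23 = 35125/239 + 23 = 40622/239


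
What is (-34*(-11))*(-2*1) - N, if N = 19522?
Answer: -20270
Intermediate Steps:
(-34*(-11))*(-2*1) - N = (-34*(-11))*(-2*1) - 1*19522 = 374*(-2) - 19522 = -748 - 19522 = -20270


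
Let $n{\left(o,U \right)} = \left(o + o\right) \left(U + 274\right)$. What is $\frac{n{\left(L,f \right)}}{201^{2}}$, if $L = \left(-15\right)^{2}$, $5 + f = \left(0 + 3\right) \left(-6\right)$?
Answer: $\frac{12550}{4489} \approx 2.7957$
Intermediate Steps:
$f = -23$ ($f = -5 + \left(0 + 3\right) \left(-6\right) = -5 + 3 \left(-6\right) = -5 - 18 = -23$)
$L = 225$
$n{\left(o,U \right)} = 2 o \left(274 + U\right)$
$\frac{n{\left(L,f \right)}}{201^{2}} = \frac{2 \cdot 225 \left(274 - 23\right)}{201^{2}} = \frac{2 \cdot 225 \cdot 251}{40401} = 112950 \cdot \frac{1}{40401} = \frac{12550}{4489}$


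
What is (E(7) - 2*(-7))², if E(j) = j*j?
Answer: 3969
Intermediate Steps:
E(j) = j²
(E(7) - 2*(-7))² = (7² - 2*(-7))² = (49 + 14)² = 63² = 3969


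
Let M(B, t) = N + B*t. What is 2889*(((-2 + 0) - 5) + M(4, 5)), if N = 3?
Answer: 46224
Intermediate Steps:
M(B, t) = 3 + B*t
2889*(((-2 + 0) - 5) + M(4, 5)) = 2889*(((-2 + 0) - 5) + (3 + 4*5)) = 2889*((-2 - 5) + (3 + 20)) = 2889*(-7 + 23) = 2889*16 = 46224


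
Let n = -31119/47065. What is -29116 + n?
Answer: -1370375659/47065 ≈ -29117.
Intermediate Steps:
n = -31119/47065 (n = -31119*1/47065 = -31119/47065 ≈ -0.66119)
-29116 + n = -29116 - 31119/47065 = -1370375659/47065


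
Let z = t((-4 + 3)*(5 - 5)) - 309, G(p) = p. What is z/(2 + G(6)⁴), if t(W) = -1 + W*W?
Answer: -155/649 ≈ -0.23883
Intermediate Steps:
t(W) = -1 + W²
z = -310 (z = (-1 + ((-4 + 3)*(5 - 5))²) - 309 = (-1 + (-1*0)²) - 309 = (-1 + 0²) - 309 = (-1 + 0) - 309 = -1 - 309 = -310)
z/(2 + G(6)⁴) = -310/(2 + 6⁴) = -310/(2 + 1296) = -310/1298 = -310*1/1298 = -155/649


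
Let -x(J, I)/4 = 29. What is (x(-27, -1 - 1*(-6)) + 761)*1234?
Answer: 795930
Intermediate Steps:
x(J, I) = -116 (x(J, I) = -4*29 = -116)
(x(-27, -1 - 1*(-6)) + 761)*1234 = (-116 + 761)*1234 = 645*1234 = 795930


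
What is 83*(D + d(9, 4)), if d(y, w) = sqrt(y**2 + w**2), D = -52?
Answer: -4316 + 83*sqrt(97) ≈ -3498.5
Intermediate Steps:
d(y, w) = sqrt(w**2 + y**2)
83*(D + d(9, 4)) = 83*(-52 + sqrt(4**2 + 9**2)) = 83*(-52 + sqrt(16 + 81)) = 83*(-52 + sqrt(97)) = -4316 + 83*sqrt(97)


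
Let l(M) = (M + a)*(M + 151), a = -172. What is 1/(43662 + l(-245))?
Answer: 1/82860 ≈ 1.2069e-5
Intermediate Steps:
l(M) = (-172 + M)*(151 + M) (l(M) = (M - 172)*(M + 151) = (-172 + M)*(151 + M))
1/(43662 + l(-245)) = 1/(43662 + (-25972 + (-245)² - 21*(-245))) = 1/(43662 + (-25972 + 60025 + 5145)) = 1/(43662 + 39198) = 1/82860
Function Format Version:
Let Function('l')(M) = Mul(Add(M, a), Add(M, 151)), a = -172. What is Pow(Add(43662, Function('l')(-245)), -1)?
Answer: Rational(1, 82860) ≈ 1.2069e-5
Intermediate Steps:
Function('l')(M) = Mul(Add(-172, M), Add(151, M)) (Function('l')(M) = Mul(Add(M, -172), Add(M, 151)) = Mul(Add(-172, M), Add(151, M)))
Pow(Add(43662, Function('l')(-245)), -1) = Pow(Add(43662, Add(-25972, Pow(-245, 2), Mul(-21, -245))), -1) = Pow(Add(43662, Add(-25972, 60025, 5145)), -1) = Pow(Add(43662, 39198), -1) = Pow(82860, -1) = Rational(1, 82860)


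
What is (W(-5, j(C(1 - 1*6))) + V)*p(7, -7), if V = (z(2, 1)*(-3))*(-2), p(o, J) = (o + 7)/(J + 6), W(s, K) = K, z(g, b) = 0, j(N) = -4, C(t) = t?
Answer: 56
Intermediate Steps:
p(o, J) = (7 + o)/(6 + J)
V = 0 (V = (0*(-3))*(-2) = 0*(-2) = 0)
(W(-5, j(C(1 - 1*6))) + V)*p(7, -7) = (-4 + 0)*((7 + 7)/(6 - 7)) = -4*14/(-1) = -(-4)*14 = -4*(-14) = 56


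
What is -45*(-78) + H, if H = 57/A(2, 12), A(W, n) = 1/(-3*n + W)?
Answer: 1572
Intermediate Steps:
A(W, n) = 1/(W - 3*n)
H = -1938 (H = 57/(1/(2 - 3*12)) = 57/(1/(2 - 36)) = 57/(1/(-34)) = 57/(-1/34) = 57*(-34) = -1938)
-45*(-78) + H = -45*(-78) - 1938 = 3510 - 1938 = 1572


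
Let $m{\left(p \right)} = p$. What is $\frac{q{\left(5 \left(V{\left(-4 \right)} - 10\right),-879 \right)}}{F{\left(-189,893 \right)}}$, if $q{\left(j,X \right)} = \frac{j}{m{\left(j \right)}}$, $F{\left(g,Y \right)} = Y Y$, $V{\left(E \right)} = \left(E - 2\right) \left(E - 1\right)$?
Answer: $\frac{1}{797449} \approx 1.254 \cdot 10^{-6}$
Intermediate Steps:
$V{\left(E \right)} = \left(-1 + E\right) \left(-2 + E\right)$ ($V{\left(E \right)} = \left(-2 + E\right) \left(-1 + E\right) = \left(-1 + E\right) \left(-2 + E\right)$)
$F{\left(g,Y \right)} = Y^{2}$
$q{\left(j,X \right)} = 1$ ($q{\left(j,X \right)} = \frac{j}{j} = 1$)
$\frac{q{\left(5 \left(V{\left(-4 \right)} - 10\right),-879 \right)}}{F{\left(-189,893 \right)}} = 1 \frac{1}{893^{2}} = 1 \cdot \frac{1}{797449} = \frac{1}{797449}$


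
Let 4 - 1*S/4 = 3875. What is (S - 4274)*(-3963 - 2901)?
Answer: 135618912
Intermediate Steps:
S = -15484 (S = 16 - 4*3875 = 16 - 15500 = -15484)
(S - 4274)*(-3963 - 2901) = (-15484 - 4274)*(-3963 - 2901) = -19758*(-6864) = 135618912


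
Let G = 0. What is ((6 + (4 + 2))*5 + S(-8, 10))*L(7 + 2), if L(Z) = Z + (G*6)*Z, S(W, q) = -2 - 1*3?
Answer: 495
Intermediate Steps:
S(W, q) = -5 (S(W, q) = -2 - 3 = -5)
L(Z) = Z (L(Z) = Z + (0*6)*Z = Z + 0*Z = Z + 0 = Z)
((6 + (4 + 2))*5 + S(-8, 10))*L(7 + 2) = ((6 + (4 + 2))*5 - 5)*(7 + 2) = ((6 + 6)*5 - 5)*9 = (12*5 - 5)*9 = (60 - 5)*9 = 55*9 = 495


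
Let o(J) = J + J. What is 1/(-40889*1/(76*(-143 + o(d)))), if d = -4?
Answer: 11476/40889 ≈ 0.28066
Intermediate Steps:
o(J) = 2*J
1/(-40889*1/(76*(-143 + o(d)))) = 1/(-40889*1/(76*(-143 + 2*(-4)))) = 1/(-40889*1/(76*(-143 - 8))) = 1/(-40889/(76*(-151))) = 1/(-40889/(-11476)) = 1/(-40889*(-1/11476)) = 1/(40889/11476) = 11476/40889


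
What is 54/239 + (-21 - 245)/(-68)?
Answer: 33623/8126 ≈ 4.1377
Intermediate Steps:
54/239 + (-21 - 245)/(-68) = 54*(1/239) - 266*(-1/68) = 54/239 + 133/34 = 33623/8126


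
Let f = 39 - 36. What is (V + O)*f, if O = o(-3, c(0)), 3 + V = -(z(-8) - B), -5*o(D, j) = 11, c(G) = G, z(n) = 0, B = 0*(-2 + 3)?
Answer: -78/5 ≈ -15.600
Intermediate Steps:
f = 3
B = 0 (B = 0*1 = 0)
o(D, j) = -11/5 (o(D, j) = -⅕*11 = -11/5)
V = -3 (V = -3 - (0 - 1*0) = -3 - (0 + 0) = -3 - 1*0 = -3 + 0 = -3)
O = -11/5 ≈ -2.2000
(V + O)*f = (-3 - 11/5)*3 = -26/5*3 = -78/5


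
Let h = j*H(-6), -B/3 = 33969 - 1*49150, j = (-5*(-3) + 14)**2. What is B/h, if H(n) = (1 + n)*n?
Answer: 15181/8410 ≈ 1.8051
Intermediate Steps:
H(n) = n*(1 + n)
j = 841 (j = (15 + 14)**2 = 29**2 = 841)
B = 45543 (B = -3*(33969 - 1*49150) = -3*(33969 - 49150) = -3*(-15181) = 45543)
h = 25230 (h = 841*(-6*(1 - 6)) = 841*(-6*(-5)) = 841*30 = 25230)
B/h = 45543/25230 = 45543*(1/25230) = 15181/8410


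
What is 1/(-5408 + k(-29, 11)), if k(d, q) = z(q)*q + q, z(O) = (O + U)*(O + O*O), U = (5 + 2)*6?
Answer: 1/71559 ≈ 1.3974e-5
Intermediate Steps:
U = 42 (U = 7*6 = 42)
z(O) = (42 + O)*(O + O²) (z(O) = (O + 42)*(O + O*O) = (42 + O)*(O + O²))
k(d, q) = q + q²*(42 + q² + 43*q) (k(d, q) = (q*(42 + q² + 43*q))*q + q = q²*(42 + q² + 43*q) + q = q + q²*(42 + q² + 43*q))
1/(-5408 + k(-29, 11)) = 1/(-5408 + 11*(1 + 11*(42 + 11² + 43*11))) = 1/(-5408 + 11*(1 + 11*(42 + 121 + 473))) = 1/(-5408 + 11*(1 + 11*636)) = 1/(-5408 + 11*(1 + 6996)) = 1/(-5408 + 11*6997) = 1/(-5408 + 76967) = 1/71559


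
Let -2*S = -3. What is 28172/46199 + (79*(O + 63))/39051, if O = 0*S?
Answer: 147786355/200457461 ≈ 0.73725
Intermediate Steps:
S = 3/2 (S = -½*(-3) = 3/2 ≈ 1.5000)
O = 0 (O = 0*(3/2) = 0)
28172/46199 + (79*(O + 63))/39051 = 28172/46199 + (79*(0 + 63))/39051 = 28172*(1/46199) + (79*63)*(1/39051) = 28172/46199 + 4977*(1/39051) = 28172/46199 + 553/4339 = 147786355/200457461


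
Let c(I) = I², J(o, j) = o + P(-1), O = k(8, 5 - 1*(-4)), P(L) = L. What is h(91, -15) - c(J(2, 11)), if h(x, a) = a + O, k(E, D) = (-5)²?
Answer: 9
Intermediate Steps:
k(E, D) = 25
O = 25
J(o, j) = -1 + o (J(o, j) = o - 1 = -1 + o)
h(x, a) = 25 + a (h(x, a) = a + 25 = 25 + a)
h(91, -15) - c(J(2, 11)) = (25 - 15) - (-1 + 2)² = 10 - 1*1² = 10 - 1*1 = 10 - 1 = 9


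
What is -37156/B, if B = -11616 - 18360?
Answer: 9289/7494 ≈ 1.2395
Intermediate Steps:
B = -29976
-37156/B = -37156/(-29976) = -37156*(-1/29976) = 9289/7494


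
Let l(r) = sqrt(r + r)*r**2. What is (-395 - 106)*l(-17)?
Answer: -144789*I*sqrt(34) ≈ -8.4426e+5*I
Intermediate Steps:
l(r) = sqrt(2)*r**(5/2) (l(r) = sqrt(2*r)*r**2 = (sqrt(2)*sqrt(r))*r**2 = sqrt(2)*r**(5/2))
(-395 - 106)*l(-17) = (-395 - 106)*(sqrt(2)*(-17)**(5/2)) = -501*sqrt(2)*289*I*sqrt(17) = -144789*I*sqrt(34)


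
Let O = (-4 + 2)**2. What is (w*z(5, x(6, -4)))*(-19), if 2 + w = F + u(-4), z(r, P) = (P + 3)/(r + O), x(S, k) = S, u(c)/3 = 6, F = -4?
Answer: -228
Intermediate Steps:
u(c) = 18 (u(c) = 3*6 = 18)
O = 4 (O = (-2)**2 = 4)
z(r, P) = (3 + P)/(4 + r) (z(r, P) = (P + 3)/(r + 4) = (3 + P)/(4 + r))
w = 12 (w = -2 + (-4 + 18) = -2 + 14 = 12)
(w*z(5, x(6, -4)))*(-19) = (12*((3 + 6)/(4 + 5)))*(-19) = (12*(9/9))*(-19) = (12*((1/9)*9))*(-19) = (12*1)*(-19) = 12*(-19) = -228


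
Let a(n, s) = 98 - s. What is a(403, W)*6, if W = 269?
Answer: -1026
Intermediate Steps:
a(403, W)*6 = (98 - 1*269)*6 = (98 - 269)*6 = -171*6 = -1026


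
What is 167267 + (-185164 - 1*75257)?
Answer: -93154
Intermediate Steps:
167267 + (-185164 - 1*75257) = 167267 + (-185164 - 75257) = 167267 - 260421 = -93154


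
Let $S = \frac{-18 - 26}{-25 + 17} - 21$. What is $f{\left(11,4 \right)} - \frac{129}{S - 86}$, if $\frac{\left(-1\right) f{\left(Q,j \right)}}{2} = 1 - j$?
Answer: $\frac{1476}{203} \approx 7.2709$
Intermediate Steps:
$f{\left(Q,j \right)} = -2 + 2 j$ ($f{\left(Q,j \right)} = - 2 \left(1 - j\right) = -2 + 2 j$)
$S = - \frac{31}{2}$ ($S = - \frac{44}{-8} - 21 = \left(-44\right) \left(- \frac{1}{8}\right) - 21 = \frac{11}{2} - 21 = - \frac{31}{2} \approx -15.5$)
$f{\left(11,4 \right)} - \frac{129}{S - 86} = \left(-2 + 2 \cdot 4\right) - \frac{129}{- \frac{31}{2} - 86} = \left(-2 + 8\right) - \frac{129}{- \frac{203}{2}} = 6 - - \frac{258}{203} = 6 + \frac{258}{203} = \frac{1476}{203}$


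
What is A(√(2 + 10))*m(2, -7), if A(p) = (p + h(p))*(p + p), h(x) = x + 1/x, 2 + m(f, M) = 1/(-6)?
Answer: -325/3 ≈ -108.33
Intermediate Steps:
m(f, M) = -13/6 (m(f, M) = -2 + 1/(-6) = -2 - ⅙ = -13/6)
A(p) = 2*p*(1/p + 2*p) (A(p) = (p + (p + 1/p))*(p + p) = (1/p + 2*p)*(2*p) = 2*p*(1/p + 2*p))
A(√(2 + 10))*m(2, -7) = (2 + 4*(√(2 + 10))²)*(-13/6) = (2 + 4*(√12)²)*(-13/6) = (2 + 4*(2*√3)²)*(-13/6) = (2 + 4*12)*(-13/6) = (2 + 48)*(-13/6) = 50*(-13/6) = -325/3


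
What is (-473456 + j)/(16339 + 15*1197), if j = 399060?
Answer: -37198/17147 ≈ -2.1694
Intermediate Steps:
(-473456 + j)/(16339 + 15*1197) = (-473456 + 399060)/(16339 + 15*1197) = -74396/(16339 + 17955) = -74396/34294 = -74396*1/34294 = -37198/17147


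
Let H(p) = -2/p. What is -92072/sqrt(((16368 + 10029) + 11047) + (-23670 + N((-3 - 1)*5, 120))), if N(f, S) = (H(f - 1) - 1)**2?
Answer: -113736*sqrt(6074695)/357335 ≈ -784.49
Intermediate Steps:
N(f, S) = (-1 - 2/(-1 + f))**2 (N(f, S) = (-2/(f - 1) - 1)**2 = (-2/(-1 + f) - 1)**2 = (-1 - 2/(-1 + f))**2)
-92072/sqrt(((16368 + 10029) + 11047) + (-23670 + N((-3 - 1)*5, 120))) = -92072/sqrt(((16368 + 10029) + 11047) + (-23670 + (1 + (-3 - 1)*5)**2/(-1 + (-3 - 1)*5)**2)) = -92072/sqrt((26397 + 11047) + (-23670 + (1 - 4*5)**2/(-1 - 4*5)**2)) = -92072/sqrt(37444 + (-23670 + (1 - 20)**2/(-1 - 20)**2)) = -92072/sqrt(37444 + (-23670 + (-19)**2/(-21)**2)) = -92072/sqrt(37444 + (-23670 + 361*(1/441))) = -92072/sqrt(37444 + (-23670 + 361/441)) = -92072/sqrt(37444 - 10438109/441) = -92072*21*sqrt(6074695)/6074695 = -113736*sqrt(6074695)/357335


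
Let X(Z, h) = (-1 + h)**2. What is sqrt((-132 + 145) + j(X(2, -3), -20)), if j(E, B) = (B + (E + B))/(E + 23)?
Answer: sqrt(2093)/13 ≈ 3.5192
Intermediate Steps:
j(E, B) = (E + 2*B)/(23 + E) (j(E, B) = (B + (B + E))/(23 + E) = (E + 2*B)/(23 + E))
sqrt((-132 + 145) + j(X(2, -3), -20)) = sqrt((-132 + 145) + ((-1 - 3)**2 + 2*(-20))/(23 + (-1 - 3)**2)) = sqrt(13 + ((-4)**2 - 40)/(23 + (-4)**2)) = sqrt(13 + (16 - 40)/(23 + 16)) = sqrt(13 - 24/39) = sqrt(13 + (1/39)*(-24)) = sqrt(13 - 8/13) = sqrt(161/13) = sqrt(2093)/13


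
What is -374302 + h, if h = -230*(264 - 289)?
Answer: -368552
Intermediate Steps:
h = 5750 (h = -230*(-25) = 5750)
-374302 + h = -374302 + 5750 = -368552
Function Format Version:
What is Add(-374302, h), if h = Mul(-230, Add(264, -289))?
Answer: -368552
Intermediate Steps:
h = 5750 (h = Mul(-230, -25) = 5750)
Add(-374302, h) = Add(-374302, 5750) = -368552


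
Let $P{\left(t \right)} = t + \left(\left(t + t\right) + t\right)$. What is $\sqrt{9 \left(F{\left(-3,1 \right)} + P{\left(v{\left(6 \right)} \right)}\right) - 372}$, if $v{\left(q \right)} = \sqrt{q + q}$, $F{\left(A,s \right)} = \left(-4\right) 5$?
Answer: $2 \sqrt{-138 + 18 \sqrt{3}} \approx 20.671 i$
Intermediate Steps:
$F{\left(A,s \right)} = -20$
$v{\left(q \right)} = \sqrt{2} \sqrt{q}$ ($v{\left(q \right)} = \sqrt{2 q} = \sqrt{2} \sqrt{q}$)
$P{\left(t \right)} = 4 t$ ($P{\left(t \right)} = t + \left(2 t + t\right) = t + 3 t = 4 t$)
$\sqrt{9 \left(F{\left(-3,1 \right)} + P{\left(v{\left(6 \right)} \right)}\right) - 372} = \sqrt{9 \left(-20 + 4 \sqrt{2} \sqrt{6}\right) - 372} = \sqrt{9 \left(-20 + 4 \cdot 2 \sqrt{3}\right) - 372} = \sqrt{9 \left(-20 + 8 \sqrt{3}\right) - 372} = \sqrt{\left(-180 + 72 \sqrt{3}\right) - 372} = \sqrt{-552 + 72 \sqrt{3}}$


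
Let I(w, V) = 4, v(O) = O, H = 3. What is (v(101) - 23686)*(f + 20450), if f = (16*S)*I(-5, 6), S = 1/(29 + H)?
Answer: -482360420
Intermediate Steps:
S = 1/32 (S = 1/(29 + 3) = 1/32 ≈ 0.031250)
f = 2 (f = (16*(1/32))*4 = (½)*4 = 2)
(v(101) - 23686)*(f + 20450) = (101 - 23686)*(2 + 20450) = -23585*20452 = -482360420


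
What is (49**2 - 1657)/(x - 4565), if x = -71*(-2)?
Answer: -744/4423 ≈ -0.16821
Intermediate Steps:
x = 142
(49**2 - 1657)/(x - 4565) = (49**2 - 1657)/(142 - 4565) = (2401 - 1657)/(-4423) = 744*(-1/4423) = -744/4423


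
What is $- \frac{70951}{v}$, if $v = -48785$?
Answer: $\frac{70951}{48785} \approx 1.4544$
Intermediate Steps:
$- \frac{70951}{v} = - \frac{70951}{-48785} = \left(-70951\right) \left(- \frac{1}{48785}\right) = \frac{70951}{48785}$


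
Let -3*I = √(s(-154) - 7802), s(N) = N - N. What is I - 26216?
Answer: -26216 - I*√7802/3 ≈ -26216.0 - 29.443*I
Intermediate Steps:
s(N) = 0
I = -I*√7802/3 (I = -√(0 - 7802)/3 = -I*√7802/3 ≈ -29.443*I)
I - 26216 = -I*√7802/3 - 26216 = -26216 - I*√7802/3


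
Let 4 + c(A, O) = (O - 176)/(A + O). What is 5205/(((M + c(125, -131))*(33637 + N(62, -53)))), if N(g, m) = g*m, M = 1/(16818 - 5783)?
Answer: 114874350/31594490587 ≈ 0.0036359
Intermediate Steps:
M = 1/11035 ≈ 9.0621e-5
c(A, O) = -4 + (-176 + O)/(A + O) (c(A, O) = -4 + (O - 176)/(A + O) = -4 + (-176 + O)/(A + O))
5205/(((M + c(125, -131))*(33637 + N(62, -53)))) = 5205/(((1/11035 + (-176 - 4*125 - 3*(-131))/(125 - 131))*(33637 + 62*(-53)))) = 5205/(((1/11035 + (-176 - 500 + 393)/(-6))*(33637 - 3286))) = 5205/(((1/11035 - 1/6*(-283))*30351)) = 5205/(((1/11035 + 283/6)*30351)) = 5205/(((3122911/66210)*30351)) = 5205/(31594490587/22070) = 5205*(22070/31594490587) = 114874350/31594490587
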